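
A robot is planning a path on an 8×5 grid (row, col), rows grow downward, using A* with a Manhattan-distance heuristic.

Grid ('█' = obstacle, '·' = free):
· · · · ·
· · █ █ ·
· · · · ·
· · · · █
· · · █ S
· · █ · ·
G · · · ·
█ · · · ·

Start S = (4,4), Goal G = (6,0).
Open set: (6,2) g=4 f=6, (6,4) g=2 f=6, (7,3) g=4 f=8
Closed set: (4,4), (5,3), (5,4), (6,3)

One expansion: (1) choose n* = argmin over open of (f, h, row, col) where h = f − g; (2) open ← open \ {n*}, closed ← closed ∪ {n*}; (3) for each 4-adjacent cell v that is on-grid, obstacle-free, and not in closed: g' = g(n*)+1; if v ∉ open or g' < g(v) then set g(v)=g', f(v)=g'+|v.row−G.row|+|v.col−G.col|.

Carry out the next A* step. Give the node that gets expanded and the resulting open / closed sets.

step 1: expand (6,2) (f=6, h=2) → closed; open now [(6,1) g=5 f=6, (6,4) g=2 f=6, (7,2) g=5 f=8, (7,3) g=4 f=8]

expanded=(6,2); open=[(6,1) g=5 f=6, (6,4) g=2 f=6, (7,2) g=5 f=8, (7,3) g=4 f=8]; closed=[(4,4), (5,3), (5,4), (6,2), (6,3)]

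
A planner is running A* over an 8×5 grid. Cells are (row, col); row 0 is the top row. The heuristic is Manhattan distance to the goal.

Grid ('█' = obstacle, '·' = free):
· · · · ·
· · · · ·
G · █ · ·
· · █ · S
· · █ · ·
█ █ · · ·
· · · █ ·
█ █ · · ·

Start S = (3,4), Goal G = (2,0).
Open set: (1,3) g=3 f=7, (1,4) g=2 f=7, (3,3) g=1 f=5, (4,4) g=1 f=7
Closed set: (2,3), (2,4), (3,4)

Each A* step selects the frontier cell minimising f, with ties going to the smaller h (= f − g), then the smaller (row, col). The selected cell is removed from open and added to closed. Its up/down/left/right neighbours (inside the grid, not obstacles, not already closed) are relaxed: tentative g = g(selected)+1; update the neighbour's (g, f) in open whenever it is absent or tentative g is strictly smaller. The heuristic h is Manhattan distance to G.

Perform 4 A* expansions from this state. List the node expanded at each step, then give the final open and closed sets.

order=[(3,3) → (1,3) → (1,2) → (1,1)]; open=[(0,1) g=6 f=9, (0,2) g=5 f=9, (0,3) g=4 f=9, (1,0) g=6 f=7, (1,4) g=2 f=7, (2,1) g=6 f=7, (4,3) g=2 f=7, (4,4) g=1 f=7]; closed=[(1,1), (1,2), (1,3), (2,3), (2,4), (3,3), (3,4)]

step 1: expand (3,3) (f=5, h=4) → closed; open now [(1,3) g=3 f=7, (1,4) g=2 f=7, (4,3) g=2 f=7, (4,4) g=1 f=7]
step 2: expand (1,3) (f=7, h=4) → closed; open now [(0,3) g=4 f=9, (1,2) g=4 f=7, (1,4) g=2 f=7, (4,3) g=2 f=7, (4,4) g=1 f=7]
step 3: expand (1,2) (f=7, h=3) → closed; open now [(0,2) g=5 f=9, (0,3) g=4 f=9, (1,1) g=5 f=7, (1,4) g=2 f=7, (4,3) g=2 f=7, (4,4) g=1 f=7]
step 4: expand (1,1) (f=7, h=2) → closed; open now [(0,1) g=6 f=9, (0,2) g=5 f=9, (0,3) g=4 f=9, (1,0) g=6 f=7, (1,4) g=2 f=7, (2,1) g=6 f=7, (4,3) g=2 f=7, (4,4) g=1 f=7]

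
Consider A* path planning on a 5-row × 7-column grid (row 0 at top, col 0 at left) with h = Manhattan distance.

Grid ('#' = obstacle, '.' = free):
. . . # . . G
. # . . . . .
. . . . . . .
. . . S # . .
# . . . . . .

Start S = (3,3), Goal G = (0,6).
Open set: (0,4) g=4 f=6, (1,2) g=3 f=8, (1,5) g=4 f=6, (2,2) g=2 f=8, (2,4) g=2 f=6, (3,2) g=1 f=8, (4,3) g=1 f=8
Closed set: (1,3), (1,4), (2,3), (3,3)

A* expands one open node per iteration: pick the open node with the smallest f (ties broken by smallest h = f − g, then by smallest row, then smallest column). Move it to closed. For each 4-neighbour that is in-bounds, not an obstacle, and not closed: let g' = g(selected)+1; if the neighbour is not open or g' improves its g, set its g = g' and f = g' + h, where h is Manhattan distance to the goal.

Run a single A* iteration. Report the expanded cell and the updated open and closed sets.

step 1: expand (0,4) (f=6, h=2) → closed; open now [(0,5) g=5 f=6, (1,2) g=3 f=8, (1,5) g=4 f=6, (2,2) g=2 f=8, (2,4) g=2 f=6, (3,2) g=1 f=8, (4,3) g=1 f=8]

expanded=(0,4); open=[(0,5) g=5 f=6, (1,2) g=3 f=8, (1,5) g=4 f=6, (2,2) g=2 f=8, (2,4) g=2 f=6, (3,2) g=1 f=8, (4,3) g=1 f=8]; closed=[(0,4), (1,3), (1,4), (2,3), (3,3)]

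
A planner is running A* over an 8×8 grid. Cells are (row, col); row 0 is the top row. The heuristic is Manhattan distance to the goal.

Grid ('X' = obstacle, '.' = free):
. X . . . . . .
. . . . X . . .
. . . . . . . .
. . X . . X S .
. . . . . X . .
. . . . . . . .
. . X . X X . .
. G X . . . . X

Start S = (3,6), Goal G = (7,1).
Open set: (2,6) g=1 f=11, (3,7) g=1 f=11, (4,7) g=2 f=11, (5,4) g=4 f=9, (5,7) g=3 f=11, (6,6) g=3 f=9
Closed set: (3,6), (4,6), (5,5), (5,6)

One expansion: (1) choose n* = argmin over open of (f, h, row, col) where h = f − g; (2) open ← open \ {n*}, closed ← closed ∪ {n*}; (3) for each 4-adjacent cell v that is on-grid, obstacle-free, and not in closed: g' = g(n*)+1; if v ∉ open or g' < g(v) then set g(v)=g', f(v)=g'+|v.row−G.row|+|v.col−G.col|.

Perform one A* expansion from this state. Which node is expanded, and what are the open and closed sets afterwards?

expanded=(5,4); open=[(2,6) g=1 f=11, (3,7) g=1 f=11, (4,4) g=5 f=11, (4,7) g=2 f=11, (5,3) g=5 f=9, (5,7) g=3 f=11, (6,6) g=3 f=9]; closed=[(3,6), (4,6), (5,4), (5,5), (5,6)]

step 1: expand (5,4) (f=9, h=5) → closed; open now [(2,6) g=1 f=11, (3,7) g=1 f=11, (4,4) g=5 f=11, (4,7) g=2 f=11, (5,3) g=5 f=9, (5,7) g=3 f=11, (6,6) g=3 f=9]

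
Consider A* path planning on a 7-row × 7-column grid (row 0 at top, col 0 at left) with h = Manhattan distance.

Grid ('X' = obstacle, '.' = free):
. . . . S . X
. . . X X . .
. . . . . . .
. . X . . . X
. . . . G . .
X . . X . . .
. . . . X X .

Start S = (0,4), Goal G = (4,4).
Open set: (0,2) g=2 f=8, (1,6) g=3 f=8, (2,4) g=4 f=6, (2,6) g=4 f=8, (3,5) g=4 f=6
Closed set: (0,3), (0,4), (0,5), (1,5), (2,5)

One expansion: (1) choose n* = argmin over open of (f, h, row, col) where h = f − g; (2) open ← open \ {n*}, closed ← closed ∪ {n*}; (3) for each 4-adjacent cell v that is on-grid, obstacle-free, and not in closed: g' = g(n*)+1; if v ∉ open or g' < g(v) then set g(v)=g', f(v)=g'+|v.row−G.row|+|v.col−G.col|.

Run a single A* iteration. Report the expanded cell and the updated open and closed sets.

step 1: expand (2,4) (f=6, h=2) → closed; open now [(0,2) g=2 f=8, (1,6) g=3 f=8, (2,3) g=5 f=8, (2,6) g=4 f=8, (3,4) g=5 f=6, (3,5) g=4 f=6]

expanded=(2,4); open=[(0,2) g=2 f=8, (1,6) g=3 f=8, (2,3) g=5 f=8, (2,6) g=4 f=8, (3,4) g=5 f=6, (3,5) g=4 f=6]; closed=[(0,3), (0,4), (0,5), (1,5), (2,4), (2,5)]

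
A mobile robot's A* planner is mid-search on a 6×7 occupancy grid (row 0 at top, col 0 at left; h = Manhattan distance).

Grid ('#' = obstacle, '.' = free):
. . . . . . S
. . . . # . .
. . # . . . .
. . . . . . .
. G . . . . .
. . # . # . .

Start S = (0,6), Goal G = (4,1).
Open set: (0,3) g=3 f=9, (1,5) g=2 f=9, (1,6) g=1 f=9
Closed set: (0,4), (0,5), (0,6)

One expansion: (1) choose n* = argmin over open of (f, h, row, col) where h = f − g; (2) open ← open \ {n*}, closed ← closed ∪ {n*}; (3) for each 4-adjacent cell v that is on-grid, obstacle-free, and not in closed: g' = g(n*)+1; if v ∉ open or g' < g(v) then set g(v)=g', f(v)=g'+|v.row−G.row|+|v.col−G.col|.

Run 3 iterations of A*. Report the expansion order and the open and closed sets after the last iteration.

order=[(0,3) → (0,2) → (0,1)]; open=[(0,0) g=6 f=11, (1,1) g=6 f=9, (1,2) g=5 f=9, (1,3) g=4 f=9, (1,5) g=2 f=9, (1,6) g=1 f=9]; closed=[(0,1), (0,2), (0,3), (0,4), (0,5), (0,6)]

step 1: expand (0,3) (f=9, h=6) → closed; open now [(0,2) g=4 f=9, (1,3) g=4 f=9, (1,5) g=2 f=9, (1,6) g=1 f=9]
step 2: expand (0,2) (f=9, h=5) → closed; open now [(0,1) g=5 f=9, (1,2) g=5 f=9, (1,3) g=4 f=9, (1,5) g=2 f=9, (1,6) g=1 f=9]
step 3: expand (0,1) (f=9, h=4) → closed; open now [(0,0) g=6 f=11, (1,1) g=6 f=9, (1,2) g=5 f=9, (1,3) g=4 f=9, (1,5) g=2 f=9, (1,6) g=1 f=9]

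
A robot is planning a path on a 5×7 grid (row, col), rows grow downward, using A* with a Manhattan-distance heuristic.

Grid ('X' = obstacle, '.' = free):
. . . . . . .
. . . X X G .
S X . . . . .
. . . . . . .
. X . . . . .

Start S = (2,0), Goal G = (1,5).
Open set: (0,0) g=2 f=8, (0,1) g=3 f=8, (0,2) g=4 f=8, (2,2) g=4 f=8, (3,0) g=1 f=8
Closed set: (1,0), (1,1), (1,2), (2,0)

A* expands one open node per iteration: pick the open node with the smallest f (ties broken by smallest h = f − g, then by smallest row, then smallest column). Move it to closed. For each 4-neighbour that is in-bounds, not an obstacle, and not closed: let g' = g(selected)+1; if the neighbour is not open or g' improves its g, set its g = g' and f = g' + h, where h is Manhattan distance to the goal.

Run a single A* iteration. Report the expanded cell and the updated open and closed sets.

step 1: expand (0,2) (f=8, h=4) → closed; open now [(0,0) g=2 f=8, (0,1) g=3 f=8, (0,3) g=5 f=8, (2,2) g=4 f=8, (3,0) g=1 f=8]

expanded=(0,2); open=[(0,0) g=2 f=8, (0,1) g=3 f=8, (0,3) g=5 f=8, (2,2) g=4 f=8, (3,0) g=1 f=8]; closed=[(0,2), (1,0), (1,1), (1,2), (2,0)]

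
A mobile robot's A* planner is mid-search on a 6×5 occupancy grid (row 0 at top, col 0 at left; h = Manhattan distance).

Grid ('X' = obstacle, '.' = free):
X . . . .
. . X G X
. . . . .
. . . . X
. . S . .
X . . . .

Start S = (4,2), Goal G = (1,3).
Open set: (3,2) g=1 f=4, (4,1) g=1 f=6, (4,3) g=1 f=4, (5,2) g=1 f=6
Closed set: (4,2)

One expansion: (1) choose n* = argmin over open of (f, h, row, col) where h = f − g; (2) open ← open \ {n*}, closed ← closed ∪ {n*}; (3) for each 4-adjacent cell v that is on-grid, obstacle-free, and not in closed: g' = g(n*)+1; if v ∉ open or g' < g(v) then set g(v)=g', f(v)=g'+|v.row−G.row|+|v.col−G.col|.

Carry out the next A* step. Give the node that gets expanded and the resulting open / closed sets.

expanded=(3,2); open=[(2,2) g=2 f=4, (3,1) g=2 f=6, (3,3) g=2 f=4, (4,1) g=1 f=6, (4,3) g=1 f=4, (5,2) g=1 f=6]; closed=[(3,2), (4,2)]

step 1: expand (3,2) (f=4, h=3) → closed; open now [(2,2) g=2 f=4, (3,1) g=2 f=6, (3,3) g=2 f=4, (4,1) g=1 f=6, (4,3) g=1 f=4, (5,2) g=1 f=6]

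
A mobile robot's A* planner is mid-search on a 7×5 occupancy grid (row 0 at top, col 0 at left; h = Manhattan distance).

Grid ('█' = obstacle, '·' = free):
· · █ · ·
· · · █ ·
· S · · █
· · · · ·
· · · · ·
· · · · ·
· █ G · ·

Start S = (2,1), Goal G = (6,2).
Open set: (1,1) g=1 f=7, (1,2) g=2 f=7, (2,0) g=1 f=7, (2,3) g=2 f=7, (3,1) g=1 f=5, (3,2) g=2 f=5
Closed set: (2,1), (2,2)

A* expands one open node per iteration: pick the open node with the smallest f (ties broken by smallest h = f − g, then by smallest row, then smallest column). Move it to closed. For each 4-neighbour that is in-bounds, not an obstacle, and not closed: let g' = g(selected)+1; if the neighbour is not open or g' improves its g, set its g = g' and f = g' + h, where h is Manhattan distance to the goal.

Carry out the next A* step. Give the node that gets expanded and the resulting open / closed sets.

step 1: expand (3,2) (f=5, h=3) → closed; open now [(1,1) g=1 f=7, (1,2) g=2 f=7, (2,0) g=1 f=7, (2,3) g=2 f=7, (3,1) g=1 f=5, (3,3) g=3 f=7, (4,2) g=3 f=5]

expanded=(3,2); open=[(1,1) g=1 f=7, (1,2) g=2 f=7, (2,0) g=1 f=7, (2,3) g=2 f=7, (3,1) g=1 f=5, (3,3) g=3 f=7, (4,2) g=3 f=5]; closed=[(2,1), (2,2), (3,2)]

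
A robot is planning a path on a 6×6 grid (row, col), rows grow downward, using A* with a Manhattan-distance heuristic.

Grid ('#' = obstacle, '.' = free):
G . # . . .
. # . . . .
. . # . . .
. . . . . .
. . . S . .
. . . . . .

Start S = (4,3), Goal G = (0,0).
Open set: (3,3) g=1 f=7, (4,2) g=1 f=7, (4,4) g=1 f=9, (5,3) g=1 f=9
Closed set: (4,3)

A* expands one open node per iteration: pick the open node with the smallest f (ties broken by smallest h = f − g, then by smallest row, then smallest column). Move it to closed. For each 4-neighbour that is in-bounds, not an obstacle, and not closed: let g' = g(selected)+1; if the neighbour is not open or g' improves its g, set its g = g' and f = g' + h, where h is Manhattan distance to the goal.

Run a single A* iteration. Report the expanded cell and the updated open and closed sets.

expanded=(3,3); open=[(2,3) g=2 f=7, (3,2) g=2 f=7, (3,4) g=2 f=9, (4,2) g=1 f=7, (4,4) g=1 f=9, (5,3) g=1 f=9]; closed=[(3,3), (4,3)]

step 1: expand (3,3) (f=7, h=6) → closed; open now [(2,3) g=2 f=7, (3,2) g=2 f=7, (3,4) g=2 f=9, (4,2) g=1 f=7, (4,4) g=1 f=9, (5,3) g=1 f=9]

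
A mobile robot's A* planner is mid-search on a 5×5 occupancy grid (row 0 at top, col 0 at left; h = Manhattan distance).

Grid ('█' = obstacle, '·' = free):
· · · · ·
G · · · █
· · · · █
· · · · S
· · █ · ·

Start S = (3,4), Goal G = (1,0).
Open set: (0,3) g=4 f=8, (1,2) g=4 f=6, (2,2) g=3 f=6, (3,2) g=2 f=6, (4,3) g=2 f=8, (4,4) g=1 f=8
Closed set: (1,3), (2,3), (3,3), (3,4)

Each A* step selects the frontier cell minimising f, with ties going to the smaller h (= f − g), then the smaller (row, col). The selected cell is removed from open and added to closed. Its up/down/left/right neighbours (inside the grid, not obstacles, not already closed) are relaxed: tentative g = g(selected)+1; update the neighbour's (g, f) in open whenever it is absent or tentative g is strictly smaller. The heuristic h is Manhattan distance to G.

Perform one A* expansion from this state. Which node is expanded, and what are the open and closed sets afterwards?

expanded=(1,2); open=[(0,2) g=5 f=8, (0,3) g=4 f=8, (1,1) g=5 f=6, (2,2) g=3 f=6, (3,2) g=2 f=6, (4,3) g=2 f=8, (4,4) g=1 f=8]; closed=[(1,2), (1,3), (2,3), (3,3), (3,4)]

step 1: expand (1,2) (f=6, h=2) → closed; open now [(0,2) g=5 f=8, (0,3) g=4 f=8, (1,1) g=5 f=6, (2,2) g=3 f=6, (3,2) g=2 f=6, (4,3) g=2 f=8, (4,4) g=1 f=8]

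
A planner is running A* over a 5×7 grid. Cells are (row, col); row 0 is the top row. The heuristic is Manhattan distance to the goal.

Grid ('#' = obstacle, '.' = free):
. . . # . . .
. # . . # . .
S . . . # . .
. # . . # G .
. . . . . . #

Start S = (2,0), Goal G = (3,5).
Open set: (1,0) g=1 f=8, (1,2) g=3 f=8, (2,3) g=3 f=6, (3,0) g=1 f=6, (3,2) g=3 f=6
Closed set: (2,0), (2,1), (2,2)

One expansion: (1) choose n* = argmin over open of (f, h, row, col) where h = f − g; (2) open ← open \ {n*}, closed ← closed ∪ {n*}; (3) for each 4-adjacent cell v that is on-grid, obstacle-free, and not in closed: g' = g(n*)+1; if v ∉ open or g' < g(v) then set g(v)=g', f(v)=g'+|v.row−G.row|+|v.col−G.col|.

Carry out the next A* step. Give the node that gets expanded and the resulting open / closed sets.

expanded=(2,3); open=[(1,0) g=1 f=8, (1,2) g=3 f=8, (1,3) g=4 f=8, (3,0) g=1 f=6, (3,2) g=3 f=6, (3,3) g=4 f=6]; closed=[(2,0), (2,1), (2,2), (2,3)]

step 1: expand (2,3) (f=6, h=3) → closed; open now [(1,0) g=1 f=8, (1,2) g=3 f=8, (1,3) g=4 f=8, (3,0) g=1 f=6, (3,2) g=3 f=6, (3,3) g=4 f=6]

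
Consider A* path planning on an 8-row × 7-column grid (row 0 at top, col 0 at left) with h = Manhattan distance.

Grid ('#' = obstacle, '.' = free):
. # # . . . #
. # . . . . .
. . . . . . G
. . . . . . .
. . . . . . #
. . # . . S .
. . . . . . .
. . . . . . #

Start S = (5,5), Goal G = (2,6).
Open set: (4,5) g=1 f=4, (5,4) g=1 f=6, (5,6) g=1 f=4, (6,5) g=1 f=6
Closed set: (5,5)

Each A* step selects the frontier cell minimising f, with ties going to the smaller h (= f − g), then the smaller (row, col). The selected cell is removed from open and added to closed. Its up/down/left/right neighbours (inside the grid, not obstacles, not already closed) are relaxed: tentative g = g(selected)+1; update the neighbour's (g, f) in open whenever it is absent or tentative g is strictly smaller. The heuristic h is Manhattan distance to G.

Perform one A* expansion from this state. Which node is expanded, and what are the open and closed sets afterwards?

step 1: expand (4,5) (f=4, h=3) → closed; open now [(3,5) g=2 f=4, (4,4) g=2 f=6, (5,4) g=1 f=6, (5,6) g=1 f=4, (6,5) g=1 f=6]

expanded=(4,5); open=[(3,5) g=2 f=4, (4,4) g=2 f=6, (5,4) g=1 f=6, (5,6) g=1 f=4, (6,5) g=1 f=6]; closed=[(4,5), (5,5)]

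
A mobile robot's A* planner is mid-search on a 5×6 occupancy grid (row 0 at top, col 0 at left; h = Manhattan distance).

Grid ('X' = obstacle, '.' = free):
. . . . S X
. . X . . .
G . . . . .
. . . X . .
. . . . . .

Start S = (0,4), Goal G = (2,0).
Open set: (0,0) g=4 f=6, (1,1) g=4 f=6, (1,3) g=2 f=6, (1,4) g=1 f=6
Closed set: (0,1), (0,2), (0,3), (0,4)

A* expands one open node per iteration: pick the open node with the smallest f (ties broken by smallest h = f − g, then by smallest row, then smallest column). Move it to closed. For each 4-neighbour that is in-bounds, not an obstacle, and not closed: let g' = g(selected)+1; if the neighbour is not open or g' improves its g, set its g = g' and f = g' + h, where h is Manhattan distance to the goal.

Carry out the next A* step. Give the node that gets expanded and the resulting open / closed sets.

step 1: expand (0,0) (f=6, h=2) → closed; open now [(1,0) g=5 f=6, (1,1) g=4 f=6, (1,3) g=2 f=6, (1,4) g=1 f=6]

expanded=(0,0); open=[(1,0) g=5 f=6, (1,1) g=4 f=6, (1,3) g=2 f=6, (1,4) g=1 f=6]; closed=[(0,0), (0,1), (0,2), (0,3), (0,4)]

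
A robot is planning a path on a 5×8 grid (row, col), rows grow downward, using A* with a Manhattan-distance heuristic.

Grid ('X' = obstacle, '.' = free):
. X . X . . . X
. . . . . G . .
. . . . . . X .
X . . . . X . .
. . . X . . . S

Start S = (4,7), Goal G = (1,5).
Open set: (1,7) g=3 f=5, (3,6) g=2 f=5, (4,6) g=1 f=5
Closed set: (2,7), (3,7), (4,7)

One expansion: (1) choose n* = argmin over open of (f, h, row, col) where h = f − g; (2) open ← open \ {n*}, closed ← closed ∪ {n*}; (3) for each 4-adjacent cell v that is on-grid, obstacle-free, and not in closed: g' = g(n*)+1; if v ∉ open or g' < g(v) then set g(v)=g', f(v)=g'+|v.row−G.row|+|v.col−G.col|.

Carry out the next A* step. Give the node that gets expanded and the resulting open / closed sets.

expanded=(1,7); open=[(1,6) g=4 f=5, (3,6) g=2 f=5, (4,6) g=1 f=5]; closed=[(1,7), (2,7), (3,7), (4,7)]

step 1: expand (1,7) (f=5, h=2) → closed; open now [(1,6) g=4 f=5, (3,6) g=2 f=5, (4,6) g=1 f=5]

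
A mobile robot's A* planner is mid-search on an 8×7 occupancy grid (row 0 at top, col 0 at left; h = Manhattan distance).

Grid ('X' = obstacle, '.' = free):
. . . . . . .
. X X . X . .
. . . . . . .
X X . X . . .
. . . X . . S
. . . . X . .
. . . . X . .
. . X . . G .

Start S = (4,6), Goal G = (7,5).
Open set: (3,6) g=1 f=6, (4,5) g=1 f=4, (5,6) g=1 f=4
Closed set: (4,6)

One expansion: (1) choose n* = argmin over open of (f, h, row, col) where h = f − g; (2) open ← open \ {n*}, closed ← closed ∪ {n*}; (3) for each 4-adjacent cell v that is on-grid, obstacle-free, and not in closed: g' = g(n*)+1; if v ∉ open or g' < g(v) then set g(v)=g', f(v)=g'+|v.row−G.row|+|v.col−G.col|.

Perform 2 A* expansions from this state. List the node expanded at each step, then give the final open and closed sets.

step 1: expand (4,5) (f=4, h=3) → closed; open now [(3,5) g=2 f=6, (3,6) g=1 f=6, (4,4) g=2 f=6, (5,5) g=2 f=4, (5,6) g=1 f=4]
step 2: expand (5,5) (f=4, h=2) → closed; open now [(3,5) g=2 f=6, (3,6) g=1 f=6, (4,4) g=2 f=6, (5,6) g=1 f=4, (6,5) g=3 f=4]

order=[(4,5) → (5,5)]; open=[(3,5) g=2 f=6, (3,6) g=1 f=6, (4,4) g=2 f=6, (5,6) g=1 f=4, (6,5) g=3 f=4]; closed=[(4,5), (4,6), (5,5)]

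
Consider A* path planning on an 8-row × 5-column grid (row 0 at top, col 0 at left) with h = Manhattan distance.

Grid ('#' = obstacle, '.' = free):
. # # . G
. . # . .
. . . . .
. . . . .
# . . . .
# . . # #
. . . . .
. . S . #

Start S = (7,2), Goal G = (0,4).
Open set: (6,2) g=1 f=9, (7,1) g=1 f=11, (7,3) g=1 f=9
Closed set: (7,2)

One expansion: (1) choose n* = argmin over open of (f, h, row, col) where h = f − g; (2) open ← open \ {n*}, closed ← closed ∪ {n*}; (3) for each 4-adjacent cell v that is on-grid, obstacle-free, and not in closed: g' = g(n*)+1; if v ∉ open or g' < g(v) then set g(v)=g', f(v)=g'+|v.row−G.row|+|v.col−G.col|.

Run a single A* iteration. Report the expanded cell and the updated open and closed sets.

expanded=(6,2); open=[(5,2) g=2 f=9, (6,1) g=2 f=11, (6,3) g=2 f=9, (7,1) g=1 f=11, (7,3) g=1 f=9]; closed=[(6,2), (7,2)]

step 1: expand (6,2) (f=9, h=8) → closed; open now [(5,2) g=2 f=9, (6,1) g=2 f=11, (6,3) g=2 f=9, (7,1) g=1 f=11, (7,3) g=1 f=9]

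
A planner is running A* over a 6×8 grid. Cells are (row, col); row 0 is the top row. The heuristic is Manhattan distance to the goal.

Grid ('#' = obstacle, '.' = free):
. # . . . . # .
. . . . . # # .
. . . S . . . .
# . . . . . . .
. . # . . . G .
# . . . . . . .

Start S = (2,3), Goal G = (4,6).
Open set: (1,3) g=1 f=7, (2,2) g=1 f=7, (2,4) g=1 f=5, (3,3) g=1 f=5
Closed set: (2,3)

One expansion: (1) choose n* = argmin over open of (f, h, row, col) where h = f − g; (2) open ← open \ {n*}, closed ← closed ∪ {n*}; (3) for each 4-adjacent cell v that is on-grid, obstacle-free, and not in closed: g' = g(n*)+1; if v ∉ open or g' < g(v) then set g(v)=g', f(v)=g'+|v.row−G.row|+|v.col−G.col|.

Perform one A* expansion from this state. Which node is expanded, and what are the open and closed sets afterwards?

step 1: expand (2,4) (f=5, h=4) → closed; open now [(1,3) g=1 f=7, (1,4) g=2 f=7, (2,2) g=1 f=7, (2,5) g=2 f=5, (3,3) g=1 f=5, (3,4) g=2 f=5]

expanded=(2,4); open=[(1,3) g=1 f=7, (1,4) g=2 f=7, (2,2) g=1 f=7, (2,5) g=2 f=5, (3,3) g=1 f=5, (3,4) g=2 f=5]; closed=[(2,3), (2,4)]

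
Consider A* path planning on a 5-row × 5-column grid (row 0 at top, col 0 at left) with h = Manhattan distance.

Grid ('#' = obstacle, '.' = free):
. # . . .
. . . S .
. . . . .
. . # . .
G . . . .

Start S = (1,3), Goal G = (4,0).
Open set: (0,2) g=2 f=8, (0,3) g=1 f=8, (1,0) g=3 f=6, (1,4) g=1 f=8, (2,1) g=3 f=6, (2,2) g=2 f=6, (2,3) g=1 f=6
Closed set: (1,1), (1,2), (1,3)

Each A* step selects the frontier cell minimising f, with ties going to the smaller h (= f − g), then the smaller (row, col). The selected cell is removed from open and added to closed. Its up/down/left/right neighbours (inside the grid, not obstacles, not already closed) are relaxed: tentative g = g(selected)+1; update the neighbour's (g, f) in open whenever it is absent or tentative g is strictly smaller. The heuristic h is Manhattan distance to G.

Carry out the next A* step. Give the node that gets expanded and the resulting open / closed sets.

step 1: expand (1,0) (f=6, h=3) → closed; open now [(0,0) g=4 f=8, (0,2) g=2 f=8, (0,3) g=1 f=8, (1,4) g=1 f=8, (2,0) g=4 f=6, (2,1) g=3 f=6, (2,2) g=2 f=6, (2,3) g=1 f=6]

expanded=(1,0); open=[(0,0) g=4 f=8, (0,2) g=2 f=8, (0,3) g=1 f=8, (1,4) g=1 f=8, (2,0) g=4 f=6, (2,1) g=3 f=6, (2,2) g=2 f=6, (2,3) g=1 f=6]; closed=[(1,0), (1,1), (1,2), (1,3)]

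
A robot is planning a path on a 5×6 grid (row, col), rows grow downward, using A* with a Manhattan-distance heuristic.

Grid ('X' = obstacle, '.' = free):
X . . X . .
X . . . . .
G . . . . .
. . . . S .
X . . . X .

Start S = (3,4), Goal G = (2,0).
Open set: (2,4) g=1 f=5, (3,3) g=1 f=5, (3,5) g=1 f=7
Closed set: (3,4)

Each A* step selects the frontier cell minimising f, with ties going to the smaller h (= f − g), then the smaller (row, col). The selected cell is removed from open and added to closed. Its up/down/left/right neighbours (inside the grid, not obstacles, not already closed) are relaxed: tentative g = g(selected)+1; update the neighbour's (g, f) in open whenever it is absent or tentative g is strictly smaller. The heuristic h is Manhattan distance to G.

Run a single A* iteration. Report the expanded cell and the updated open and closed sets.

expanded=(2,4); open=[(1,4) g=2 f=7, (2,3) g=2 f=5, (2,5) g=2 f=7, (3,3) g=1 f=5, (3,5) g=1 f=7]; closed=[(2,4), (3,4)]

step 1: expand (2,4) (f=5, h=4) → closed; open now [(1,4) g=2 f=7, (2,3) g=2 f=5, (2,5) g=2 f=7, (3,3) g=1 f=5, (3,5) g=1 f=7]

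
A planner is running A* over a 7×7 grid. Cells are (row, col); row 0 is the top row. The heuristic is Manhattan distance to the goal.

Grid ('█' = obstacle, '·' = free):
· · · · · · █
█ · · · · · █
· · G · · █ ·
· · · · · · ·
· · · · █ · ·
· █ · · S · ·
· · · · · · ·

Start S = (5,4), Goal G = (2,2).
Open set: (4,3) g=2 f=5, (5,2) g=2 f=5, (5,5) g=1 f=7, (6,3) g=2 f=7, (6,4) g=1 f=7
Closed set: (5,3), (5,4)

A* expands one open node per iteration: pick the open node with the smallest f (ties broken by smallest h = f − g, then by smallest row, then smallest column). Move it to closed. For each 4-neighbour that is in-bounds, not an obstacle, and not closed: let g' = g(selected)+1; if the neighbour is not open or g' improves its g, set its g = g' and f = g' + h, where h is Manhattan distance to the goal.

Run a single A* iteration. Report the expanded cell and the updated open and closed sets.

expanded=(4,3); open=[(3,3) g=3 f=5, (4,2) g=3 f=5, (5,2) g=2 f=5, (5,5) g=1 f=7, (6,3) g=2 f=7, (6,4) g=1 f=7]; closed=[(4,3), (5,3), (5,4)]

step 1: expand (4,3) (f=5, h=3) → closed; open now [(3,3) g=3 f=5, (4,2) g=3 f=5, (5,2) g=2 f=5, (5,5) g=1 f=7, (6,3) g=2 f=7, (6,4) g=1 f=7]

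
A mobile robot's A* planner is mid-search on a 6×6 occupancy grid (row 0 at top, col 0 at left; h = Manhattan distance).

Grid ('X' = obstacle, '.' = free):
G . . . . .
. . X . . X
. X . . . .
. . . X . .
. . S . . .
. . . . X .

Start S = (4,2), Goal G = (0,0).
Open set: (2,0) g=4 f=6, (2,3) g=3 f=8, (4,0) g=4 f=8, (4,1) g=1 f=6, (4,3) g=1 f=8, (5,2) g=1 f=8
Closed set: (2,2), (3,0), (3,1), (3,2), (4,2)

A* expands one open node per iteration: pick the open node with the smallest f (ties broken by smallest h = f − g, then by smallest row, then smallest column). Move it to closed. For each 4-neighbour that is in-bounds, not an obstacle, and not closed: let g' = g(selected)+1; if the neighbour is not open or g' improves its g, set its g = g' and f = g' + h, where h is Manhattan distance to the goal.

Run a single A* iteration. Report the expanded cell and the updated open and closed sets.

expanded=(2,0); open=[(1,0) g=5 f=6, (2,3) g=3 f=8, (4,0) g=4 f=8, (4,1) g=1 f=6, (4,3) g=1 f=8, (5,2) g=1 f=8]; closed=[(2,0), (2,2), (3,0), (3,1), (3,2), (4,2)]

step 1: expand (2,0) (f=6, h=2) → closed; open now [(1,0) g=5 f=6, (2,3) g=3 f=8, (4,0) g=4 f=8, (4,1) g=1 f=6, (4,3) g=1 f=8, (5,2) g=1 f=8]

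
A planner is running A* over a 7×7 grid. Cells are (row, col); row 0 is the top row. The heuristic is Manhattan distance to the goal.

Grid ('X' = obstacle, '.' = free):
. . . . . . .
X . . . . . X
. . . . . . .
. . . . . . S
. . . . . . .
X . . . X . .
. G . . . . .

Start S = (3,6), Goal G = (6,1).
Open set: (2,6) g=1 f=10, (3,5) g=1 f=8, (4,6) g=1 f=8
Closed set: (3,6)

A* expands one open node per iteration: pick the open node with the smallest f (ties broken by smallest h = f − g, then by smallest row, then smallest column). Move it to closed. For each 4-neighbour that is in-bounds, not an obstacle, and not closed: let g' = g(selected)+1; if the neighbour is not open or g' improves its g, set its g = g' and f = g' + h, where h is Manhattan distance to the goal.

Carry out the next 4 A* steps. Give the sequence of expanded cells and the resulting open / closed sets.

step 1: expand (3,5) (f=8, h=7) → closed; open now [(2,5) g=2 f=10, (2,6) g=1 f=10, (3,4) g=2 f=8, (4,5) g=2 f=8, (4,6) g=1 f=8]
step 2: expand (3,4) (f=8, h=6) → closed; open now [(2,4) g=3 f=10, (2,5) g=2 f=10, (2,6) g=1 f=10, (3,3) g=3 f=8, (4,4) g=3 f=8, (4,5) g=2 f=8, (4,6) g=1 f=8]
step 3: expand (3,3) (f=8, h=5) → closed; open now [(2,3) g=4 f=10, (2,4) g=3 f=10, (2,5) g=2 f=10, (2,6) g=1 f=10, (3,2) g=4 f=8, (4,3) g=4 f=8, (4,4) g=3 f=8, (4,5) g=2 f=8, (4,6) g=1 f=8]
step 4: expand (3,2) (f=8, h=4) → closed; open now [(2,2) g=5 f=10, (2,3) g=4 f=10, (2,4) g=3 f=10, (2,5) g=2 f=10, (2,6) g=1 f=10, (3,1) g=5 f=8, (4,2) g=5 f=8, (4,3) g=4 f=8, (4,4) g=3 f=8, (4,5) g=2 f=8, (4,6) g=1 f=8]

order=[(3,5) → (3,4) → (3,3) → (3,2)]; open=[(2,2) g=5 f=10, (2,3) g=4 f=10, (2,4) g=3 f=10, (2,5) g=2 f=10, (2,6) g=1 f=10, (3,1) g=5 f=8, (4,2) g=5 f=8, (4,3) g=4 f=8, (4,4) g=3 f=8, (4,5) g=2 f=8, (4,6) g=1 f=8]; closed=[(3,2), (3,3), (3,4), (3,5), (3,6)]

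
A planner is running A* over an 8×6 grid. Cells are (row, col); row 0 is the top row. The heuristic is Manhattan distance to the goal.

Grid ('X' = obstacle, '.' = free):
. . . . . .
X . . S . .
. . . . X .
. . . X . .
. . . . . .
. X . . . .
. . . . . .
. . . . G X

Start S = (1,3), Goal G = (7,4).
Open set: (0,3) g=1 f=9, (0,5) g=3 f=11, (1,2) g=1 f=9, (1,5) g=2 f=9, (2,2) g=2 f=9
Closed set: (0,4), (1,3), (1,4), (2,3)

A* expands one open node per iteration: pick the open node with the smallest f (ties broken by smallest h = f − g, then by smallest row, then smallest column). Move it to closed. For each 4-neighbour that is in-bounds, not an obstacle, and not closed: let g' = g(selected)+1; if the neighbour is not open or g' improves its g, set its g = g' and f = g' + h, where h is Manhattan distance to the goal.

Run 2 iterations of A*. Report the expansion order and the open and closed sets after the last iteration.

step 1: expand (1,5) (f=9, h=7) → closed; open now [(0,3) g=1 f=9, (0,5) g=3 f=11, (1,2) g=1 f=9, (2,2) g=2 f=9, (2,5) g=3 f=9]
step 2: expand (2,5) (f=9, h=6) → closed; open now [(0,3) g=1 f=9, (0,5) g=3 f=11, (1,2) g=1 f=9, (2,2) g=2 f=9, (3,5) g=4 f=9]

order=[(1,5) → (2,5)]; open=[(0,3) g=1 f=9, (0,5) g=3 f=11, (1,2) g=1 f=9, (2,2) g=2 f=9, (3,5) g=4 f=9]; closed=[(0,4), (1,3), (1,4), (1,5), (2,3), (2,5)]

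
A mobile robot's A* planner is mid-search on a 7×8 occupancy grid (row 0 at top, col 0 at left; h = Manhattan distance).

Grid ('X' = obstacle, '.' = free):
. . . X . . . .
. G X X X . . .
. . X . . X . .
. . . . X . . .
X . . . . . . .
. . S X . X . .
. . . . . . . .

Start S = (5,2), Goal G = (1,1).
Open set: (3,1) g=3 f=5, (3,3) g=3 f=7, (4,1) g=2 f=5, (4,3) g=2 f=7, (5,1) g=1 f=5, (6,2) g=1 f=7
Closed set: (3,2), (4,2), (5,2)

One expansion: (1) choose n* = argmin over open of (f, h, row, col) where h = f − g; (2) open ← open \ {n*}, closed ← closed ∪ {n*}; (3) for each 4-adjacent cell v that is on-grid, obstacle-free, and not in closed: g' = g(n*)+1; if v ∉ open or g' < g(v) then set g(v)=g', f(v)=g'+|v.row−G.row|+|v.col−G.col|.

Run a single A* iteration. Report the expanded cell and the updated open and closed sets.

step 1: expand (3,1) (f=5, h=2) → closed; open now [(2,1) g=4 f=5, (3,0) g=4 f=7, (3,3) g=3 f=7, (4,1) g=2 f=5, (4,3) g=2 f=7, (5,1) g=1 f=5, (6,2) g=1 f=7]

expanded=(3,1); open=[(2,1) g=4 f=5, (3,0) g=4 f=7, (3,3) g=3 f=7, (4,1) g=2 f=5, (4,3) g=2 f=7, (5,1) g=1 f=5, (6,2) g=1 f=7]; closed=[(3,1), (3,2), (4,2), (5,2)]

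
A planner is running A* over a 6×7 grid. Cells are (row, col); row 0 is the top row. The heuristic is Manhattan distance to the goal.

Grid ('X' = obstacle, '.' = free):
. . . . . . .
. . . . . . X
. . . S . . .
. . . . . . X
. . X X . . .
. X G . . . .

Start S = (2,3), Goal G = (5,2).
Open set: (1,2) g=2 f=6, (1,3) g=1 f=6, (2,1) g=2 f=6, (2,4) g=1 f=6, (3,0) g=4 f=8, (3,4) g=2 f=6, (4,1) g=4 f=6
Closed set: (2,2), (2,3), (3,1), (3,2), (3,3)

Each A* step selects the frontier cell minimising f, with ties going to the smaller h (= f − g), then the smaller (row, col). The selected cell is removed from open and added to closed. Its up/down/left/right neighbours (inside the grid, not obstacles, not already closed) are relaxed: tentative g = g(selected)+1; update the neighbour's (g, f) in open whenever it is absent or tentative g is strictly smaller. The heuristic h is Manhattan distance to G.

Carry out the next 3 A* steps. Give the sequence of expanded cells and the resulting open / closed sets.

order=[(4,1) → (1,2) → (2,1)]; open=[(0,2) g=3 f=8, (1,1) g=3 f=8, (1,3) g=1 f=6, (2,0) g=3 f=8, (2,4) g=1 f=6, (3,0) g=4 f=8, (3,4) g=2 f=6, (4,0) g=5 f=8]; closed=[(1,2), (2,1), (2,2), (2,3), (3,1), (3,2), (3,3), (4,1)]

step 1: expand (4,1) (f=6, h=2) → closed; open now [(1,2) g=2 f=6, (1,3) g=1 f=6, (2,1) g=2 f=6, (2,4) g=1 f=6, (3,0) g=4 f=8, (3,4) g=2 f=6, (4,0) g=5 f=8]
step 2: expand (1,2) (f=6, h=4) → closed; open now [(0,2) g=3 f=8, (1,1) g=3 f=8, (1,3) g=1 f=6, (2,1) g=2 f=6, (2,4) g=1 f=6, (3,0) g=4 f=8, (3,4) g=2 f=6, (4,0) g=5 f=8]
step 3: expand (2,1) (f=6, h=4) → closed; open now [(0,2) g=3 f=8, (1,1) g=3 f=8, (1,3) g=1 f=6, (2,0) g=3 f=8, (2,4) g=1 f=6, (3,0) g=4 f=8, (3,4) g=2 f=6, (4,0) g=5 f=8]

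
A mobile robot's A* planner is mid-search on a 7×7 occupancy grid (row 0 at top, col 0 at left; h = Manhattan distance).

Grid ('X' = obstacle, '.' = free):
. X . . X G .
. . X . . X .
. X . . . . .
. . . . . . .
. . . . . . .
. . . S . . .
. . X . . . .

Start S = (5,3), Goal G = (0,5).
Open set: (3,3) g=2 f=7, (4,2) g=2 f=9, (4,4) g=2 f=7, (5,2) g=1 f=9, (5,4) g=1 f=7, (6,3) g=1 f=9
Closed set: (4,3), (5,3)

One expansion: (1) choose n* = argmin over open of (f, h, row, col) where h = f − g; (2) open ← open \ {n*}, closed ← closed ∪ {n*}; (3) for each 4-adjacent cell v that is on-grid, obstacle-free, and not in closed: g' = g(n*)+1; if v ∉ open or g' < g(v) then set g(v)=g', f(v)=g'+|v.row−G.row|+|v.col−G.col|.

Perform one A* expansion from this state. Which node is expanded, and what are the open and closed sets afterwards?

expanded=(3,3); open=[(2,3) g=3 f=7, (3,2) g=3 f=9, (3,4) g=3 f=7, (4,2) g=2 f=9, (4,4) g=2 f=7, (5,2) g=1 f=9, (5,4) g=1 f=7, (6,3) g=1 f=9]; closed=[(3,3), (4,3), (5,3)]

step 1: expand (3,3) (f=7, h=5) → closed; open now [(2,3) g=3 f=7, (3,2) g=3 f=9, (3,4) g=3 f=7, (4,2) g=2 f=9, (4,4) g=2 f=7, (5,2) g=1 f=9, (5,4) g=1 f=7, (6,3) g=1 f=9]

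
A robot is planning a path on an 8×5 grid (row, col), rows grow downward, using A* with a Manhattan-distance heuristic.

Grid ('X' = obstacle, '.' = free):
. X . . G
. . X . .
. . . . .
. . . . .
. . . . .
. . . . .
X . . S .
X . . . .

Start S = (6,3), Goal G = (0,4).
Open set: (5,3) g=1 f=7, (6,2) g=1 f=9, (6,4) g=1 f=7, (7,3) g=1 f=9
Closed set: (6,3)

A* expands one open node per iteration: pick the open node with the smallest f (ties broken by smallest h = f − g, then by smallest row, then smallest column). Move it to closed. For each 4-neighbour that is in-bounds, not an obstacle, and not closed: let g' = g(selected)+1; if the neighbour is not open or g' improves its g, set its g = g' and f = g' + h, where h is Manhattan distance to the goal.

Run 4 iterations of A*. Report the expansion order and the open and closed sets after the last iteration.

order=[(5,3) → (4,3) → (3,3) → (2,3)]; open=[(1,3) g=5 f=7, (2,2) g=5 f=9, (2,4) g=5 f=7, (3,2) g=4 f=9, (3,4) g=4 f=7, (4,2) g=3 f=9, (4,4) g=3 f=7, (5,2) g=2 f=9, (5,4) g=2 f=7, (6,2) g=1 f=9, (6,4) g=1 f=7, (7,3) g=1 f=9]; closed=[(2,3), (3,3), (4,3), (5,3), (6,3)]

step 1: expand (5,3) (f=7, h=6) → closed; open now [(4,3) g=2 f=7, (5,2) g=2 f=9, (5,4) g=2 f=7, (6,2) g=1 f=9, (6,4) g=1 f=7, (7,3) g=1 f=9]
step 2: expand (4,3) (f=7, h=5) → closed; open now [(3,3) g=3 f=7, (4,2) g=3 f=9, (4,4) g=3 f=7, (5,2) g=2 f=9, (5,4) g=2 f=7, (6,2) g=1 f=9, (6,4) g=1 f=7, (7,3) g=1 f=9]
step 3: expand (3,3) (f=7, h=4) → closed; open now [(2,3) g=4 f=7, (3,2) g=4 f=9, (3,4) g=4 f=7, (4,2) g=3 f=9, (4,4) g=3 f=7, (5,2) g=2 f=9, (5,4) g=2 f=7, (6,2) g=1 f=9, (6,4) g=1 f=7, (7,3) g=1 f=9]
step 4: expand (2,3) (f=7, h=3) → closed; open now [(1,3) g=5 f=7, (2,2) g=5 f=9, (2,4) g=5 f=7, (3,2) g=4 f=9, (3,4) g=4 f=7, (4,2) g=3 f=9, (4,4) g=3 f=7, (5,2) g=2 f=9, (5,4) g=2 f=7, (6,2) g=1 f=9, (6,4) g=1 f=7, (7,3) g=1 f=9]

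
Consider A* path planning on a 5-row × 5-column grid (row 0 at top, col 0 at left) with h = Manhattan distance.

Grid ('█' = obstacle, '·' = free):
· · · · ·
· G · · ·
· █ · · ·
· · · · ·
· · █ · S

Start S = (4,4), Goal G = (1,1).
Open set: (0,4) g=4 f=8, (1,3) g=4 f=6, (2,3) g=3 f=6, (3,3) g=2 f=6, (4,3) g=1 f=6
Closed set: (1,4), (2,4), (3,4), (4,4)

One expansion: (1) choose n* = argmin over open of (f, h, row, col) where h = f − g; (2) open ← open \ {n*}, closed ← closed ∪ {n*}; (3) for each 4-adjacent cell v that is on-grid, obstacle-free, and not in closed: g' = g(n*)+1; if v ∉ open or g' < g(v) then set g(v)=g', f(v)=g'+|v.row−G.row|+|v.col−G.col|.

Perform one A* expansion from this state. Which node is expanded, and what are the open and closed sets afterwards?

expanded=(1,3); open=[(0,3) g=5 f=8, (0,4) g=4 f=8, (1,2) g=5 f=6, (2,3) g=3 f=6, (3,3) g=2 f=6, (4,3) g=1 f=6]; closed=[(1,3), (1,4), (2,4), (3,4), (4,4)]

step 1: expand (1,3) (f=6, h=2) → closed; open now [(0,3) g=5 f=8, (0,4) g=4 f=8, (1,2) g=5 f=6, (2,3) g=3 f=6, (3,3) g=2 f=6, (4,3) g=1 f=6]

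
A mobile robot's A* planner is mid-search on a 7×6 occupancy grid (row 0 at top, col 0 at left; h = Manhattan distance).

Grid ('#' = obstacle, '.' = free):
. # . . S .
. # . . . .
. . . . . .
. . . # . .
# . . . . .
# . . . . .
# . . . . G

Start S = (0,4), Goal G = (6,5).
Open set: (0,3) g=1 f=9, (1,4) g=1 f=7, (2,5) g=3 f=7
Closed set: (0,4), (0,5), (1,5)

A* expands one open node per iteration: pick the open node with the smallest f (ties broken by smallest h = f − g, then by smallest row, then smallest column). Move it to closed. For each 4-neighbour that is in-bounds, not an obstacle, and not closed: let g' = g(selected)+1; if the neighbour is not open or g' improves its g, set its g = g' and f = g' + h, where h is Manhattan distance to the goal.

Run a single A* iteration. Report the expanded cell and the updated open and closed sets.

step 1: expand (2,5) (f=7, h=4) → closed; open now [(0,3) g=1 f=9, (1,4) g=1 f=7, (2,4) g=4 f=9, (3,5) g=4 f=7]

expanded=(2,5); open=[(0,3) g=1 f=9, (1,4) g=1 f=7, (2,4) g=4 f=9, (3,5) g=4 f=7]; closed=[(0,4), (0,5), (1,5), (2,5)]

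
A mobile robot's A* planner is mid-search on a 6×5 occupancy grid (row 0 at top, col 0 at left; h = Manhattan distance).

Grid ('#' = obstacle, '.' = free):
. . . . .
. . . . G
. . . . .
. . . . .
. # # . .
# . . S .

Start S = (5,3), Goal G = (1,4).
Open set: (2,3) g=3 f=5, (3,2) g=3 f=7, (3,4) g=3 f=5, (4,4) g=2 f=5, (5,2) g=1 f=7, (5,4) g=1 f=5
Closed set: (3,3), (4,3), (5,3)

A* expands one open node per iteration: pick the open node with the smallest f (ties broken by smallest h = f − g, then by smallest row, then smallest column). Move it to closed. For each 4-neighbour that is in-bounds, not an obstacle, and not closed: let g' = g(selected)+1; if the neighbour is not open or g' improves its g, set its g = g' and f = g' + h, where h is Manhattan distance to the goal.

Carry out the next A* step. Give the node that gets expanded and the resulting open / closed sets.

expanded=(2,3); open=[(1,3) g=4 f=5, (2,2) g=4 f=7, (2,4) g=4 f=5, (3,2) g=3 f=7, (3,4) g=3 f=5, (4,4) g=2 f=5, (5,2) g=1 f=7, (5,4) g=1 f=5]; closed=[(2,3), (3,3), (4,3), (5,3)]

step 1: expand (2,3) (f=5, h=2) → closed; open now [(1,3) g=4 f=5, (2,2) g=4 f=7, (2,4) g=4 f=5, (3,2) g=3 f=7, (3,4) g=3 f=5, (4,4) g=2 f=5, (5,2) g=1 f=7, (5,4) g=1 f=5]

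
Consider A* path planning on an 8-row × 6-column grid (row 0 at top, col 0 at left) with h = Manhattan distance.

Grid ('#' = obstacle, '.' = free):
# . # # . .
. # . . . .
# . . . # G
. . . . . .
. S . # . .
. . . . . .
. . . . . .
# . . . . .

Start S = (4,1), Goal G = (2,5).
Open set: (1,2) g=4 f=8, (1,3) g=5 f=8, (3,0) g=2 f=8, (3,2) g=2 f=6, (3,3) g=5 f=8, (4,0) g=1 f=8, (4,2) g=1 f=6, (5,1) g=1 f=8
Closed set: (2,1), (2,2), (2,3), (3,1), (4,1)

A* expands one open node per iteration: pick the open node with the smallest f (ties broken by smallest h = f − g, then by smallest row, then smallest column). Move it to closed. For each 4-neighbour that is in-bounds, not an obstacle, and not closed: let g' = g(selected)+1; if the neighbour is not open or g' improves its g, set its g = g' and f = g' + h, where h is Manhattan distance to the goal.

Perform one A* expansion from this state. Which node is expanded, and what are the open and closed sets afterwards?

expanded=(3,2); open=[(1,2) g=4 f=8, (1,3) g=5 f=8, (3,0) g=2 f=8, (3,3) g=3 f=6, (4,0) g=1 f=8, (4,2) g=1 f=6, (5,1) g=1 f=8]; closed=[(2,1), (2,2), (2,3), (3,1), (3,2), (4,1)]

step 1: expand (3,2) (f=6, h=4) → closed; open now [(1,2) g=4 f=8, (1,3) g=5 f=8, (3,0) g=2 f=8, (3,3) g=3 f=6, (4,0) g=1 f=8, (4,2) g=1 f=6, (5,1) g=1 f=8]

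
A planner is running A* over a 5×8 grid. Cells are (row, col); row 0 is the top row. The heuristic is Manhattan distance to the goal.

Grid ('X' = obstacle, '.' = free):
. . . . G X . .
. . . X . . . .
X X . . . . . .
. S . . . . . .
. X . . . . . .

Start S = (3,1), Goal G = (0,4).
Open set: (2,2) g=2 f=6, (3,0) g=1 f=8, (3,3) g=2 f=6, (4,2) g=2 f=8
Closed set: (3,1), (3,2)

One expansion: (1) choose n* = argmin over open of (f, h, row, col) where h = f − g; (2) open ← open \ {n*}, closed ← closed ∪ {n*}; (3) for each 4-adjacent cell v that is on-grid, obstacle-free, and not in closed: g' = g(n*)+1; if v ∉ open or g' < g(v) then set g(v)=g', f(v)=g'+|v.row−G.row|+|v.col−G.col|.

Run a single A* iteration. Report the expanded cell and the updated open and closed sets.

step 1: expand (2,2) (f=6, h=4) → closed; open now [(1,2) g=3 f=6, (2,3) g=3 f=6, (3,0) g=1 f=8, (3,3) g=2 f=6, (4,2) g=2 f=8]

expanded=(2,2); open=[(1,2) g=3 f=6, (2,3) g=3 f=6, (3,0) g=1 f=8, (3,3) g=2 f=6, (4,2) g=2 f=8]; closed=[(2,2), (3,1), (3,2)]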